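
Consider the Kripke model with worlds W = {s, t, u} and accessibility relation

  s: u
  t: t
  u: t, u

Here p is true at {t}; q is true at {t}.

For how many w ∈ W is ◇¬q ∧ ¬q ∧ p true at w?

s: ◇¬q is T, ¬q ∧ p is F. ✗
t: ◇¬q is F, ¬q ∧ p is F. ✗
u: ◇¬q is T, ¬q ∧ p is F. ✗
Satisfying worlds: ∅.

0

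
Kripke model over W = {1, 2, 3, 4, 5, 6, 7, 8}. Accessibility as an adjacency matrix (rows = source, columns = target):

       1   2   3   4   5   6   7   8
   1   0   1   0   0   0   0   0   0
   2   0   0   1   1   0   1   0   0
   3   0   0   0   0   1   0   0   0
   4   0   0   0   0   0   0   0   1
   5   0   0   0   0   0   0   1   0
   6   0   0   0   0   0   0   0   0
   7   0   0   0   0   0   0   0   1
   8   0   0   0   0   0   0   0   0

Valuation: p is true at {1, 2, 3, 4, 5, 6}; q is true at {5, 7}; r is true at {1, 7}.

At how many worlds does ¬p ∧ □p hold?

1

1: ¬p is F, □p is T. ✗
2: ¬p is F, □p is T. ✗
3: ¬p is F, □p is T. ✗
4: ¬p is F, □p is F. ✗
5: ¬p is F, □p is F. ✗
6: ¬p is F, □p is T. ✗
7: ¬p is T, □p is F. ✗
8: ¬p is T, □p is T. ✓
Satisfying worlds: {8}.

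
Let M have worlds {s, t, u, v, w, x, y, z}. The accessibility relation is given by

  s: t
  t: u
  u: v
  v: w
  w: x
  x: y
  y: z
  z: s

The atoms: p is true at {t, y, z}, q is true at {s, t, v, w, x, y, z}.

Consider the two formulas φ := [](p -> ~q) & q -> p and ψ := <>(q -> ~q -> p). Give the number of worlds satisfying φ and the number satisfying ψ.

6 and 8

For [](p -> ~q) & q -> p:
s: [](p -> ~q) & q is F, p is F. ✓
t: [](p -> ~q) & q is T, p is T. ✓
u: [](p -> ~q) & q is F, p is F. ✓
v: [](p -> ~q) & q is T, p is F. ✗
w: [](p -> ~q) & q is T, p is F. ✗
x: [](p -> ~q) & q is F, p is F. ✓
y: [](p -> ~q) & q is F, p is T. ✓
z: [](p -> ~q) & q is T, p is T. ✓
— 6 worlds.
For <>(q -> ~q -> p):
s: successors {t}; q -> ~q -> p there: t:T. ✓
t: successors {u}; q -> ~q -> p there: u:T. ✓
u: successors {v}; q -> ~q -> p there: v:T. ✓
v: successors {w}; q -> ~q -> p there: w:T. ✓
w: successors {x}; q -> ~q -> p there: x:T. ✓
x: successors {y}; q -> ~q -> p there: y:T. ✓
y: successors {z}; q -> ~q -> p there: z:T. ✓
z: successors {s}; q -> ~q -> p there: s:T. ✓
— 8 worlds.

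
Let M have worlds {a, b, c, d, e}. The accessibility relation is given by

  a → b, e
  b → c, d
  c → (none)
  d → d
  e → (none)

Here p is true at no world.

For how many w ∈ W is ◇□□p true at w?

a: successors {b, e}; □□p there: b:F, e:T. ✓
b: successors {c, d}; □□p there: c:T, d:F. ✓
c: no successors, so ◇□□p fails. ✗
d: successors {d}; □□p there: d:F. ✗
e: no successors, so ◇□□p fails. ✗
Satisfying worlds: {a, b}.

2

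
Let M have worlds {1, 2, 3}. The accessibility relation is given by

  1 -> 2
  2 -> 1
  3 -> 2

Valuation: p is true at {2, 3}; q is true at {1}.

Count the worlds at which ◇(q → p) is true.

2

1: successors {2}; q → p there: 2:T. ✓
2: successors {1}; q → p there: 1:F. ✗
3: successors {2}; q → p there: 2:T. ✓
Satisfying worlds: {1, 3}.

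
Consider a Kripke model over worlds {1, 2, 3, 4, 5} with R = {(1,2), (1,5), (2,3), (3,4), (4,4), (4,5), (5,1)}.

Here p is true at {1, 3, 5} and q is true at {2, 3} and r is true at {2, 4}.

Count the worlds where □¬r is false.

3

1: successors {2, 5}; ¬r there: 2:F, 5:T. ✗
2: successors {3}; ¬r there: 3:T. ✓
3: successors {4}; ¬r there: 4:F. ✗
4: successors {4, 5}; ¬r there: 4:F, 5:T. ✗
5: successors {1}; ¬r there: 1:T. ✓
Satisfying worlds: {2, 5}.
So □¬r fails at the other 3 worlds.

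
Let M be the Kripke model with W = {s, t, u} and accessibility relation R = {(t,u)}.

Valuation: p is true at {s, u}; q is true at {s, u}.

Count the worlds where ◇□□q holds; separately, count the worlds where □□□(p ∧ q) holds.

For ◇□□q:
s: no successors, so ◇□□q fails. ✗
t: successors {u}; □□q there: u:T. ✓
u: no successors, so ◇□□q fails. ✗
— 1 world.
For □□□(p ∧ q):
s: no successors, so □□□(p ∧ q) holds vacuously. ✓
t: successors {u}; □□(p ∧ q) there: u:T. ✓
u: no successors, so □□□(p ∧ q) holds vacuously. ✓
— 3 worlds.

1 and 3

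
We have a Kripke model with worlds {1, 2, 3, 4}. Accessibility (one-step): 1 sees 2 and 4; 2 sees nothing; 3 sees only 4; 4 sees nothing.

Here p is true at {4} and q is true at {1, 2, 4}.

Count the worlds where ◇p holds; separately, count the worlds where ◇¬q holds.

For ◇p:
1: successors {2, 4}; p there: 2:F, 4:T. ✓
2: no successors, so ◇p fails. ✗
3: successors {4}; p there: 4:T. ✓
4: no successors, so ◇p fails. ✗
— 2 worlds.
For ◇¬q:
1: successors {2, 4}; ¬q there: 2:F, 4:F. ✗
2: no successors, so ◇¬q fails. ✗
3: successors {4}; ¬q there: 4:F. ✗
4: no successors, so ◇¬q fails. ✗
— 0 worlds.

2 and 0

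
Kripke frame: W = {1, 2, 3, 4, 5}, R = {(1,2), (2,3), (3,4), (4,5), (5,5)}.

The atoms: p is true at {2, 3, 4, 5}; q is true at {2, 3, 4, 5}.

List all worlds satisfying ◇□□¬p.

1: successors {2}; □□¬p there: 2:F. ✗
2: successors {3}; □□¬p there: 3:F. ✗
3: successors {4}; □□¬p there: 4:F. ✗
4: successors {5}; □□¬p there: 5:F. ✗
5: successors {5}; □□¬p there: 5:F. ✗

∅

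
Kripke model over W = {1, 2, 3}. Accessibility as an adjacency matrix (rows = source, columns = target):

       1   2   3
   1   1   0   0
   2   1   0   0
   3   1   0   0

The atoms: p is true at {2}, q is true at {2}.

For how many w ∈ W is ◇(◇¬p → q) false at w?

3

1: successors {1}; ◇¬p → q there: 1:F. ✗
2: successors {1}; ◇¬p → q there: 1:F. ✗
3: successors {1}; ◇¬p → q there: 1:F. ✗
Satisfying worlds: ∅.
So ◇(◇¬p → q) fails at the other 3 worlds.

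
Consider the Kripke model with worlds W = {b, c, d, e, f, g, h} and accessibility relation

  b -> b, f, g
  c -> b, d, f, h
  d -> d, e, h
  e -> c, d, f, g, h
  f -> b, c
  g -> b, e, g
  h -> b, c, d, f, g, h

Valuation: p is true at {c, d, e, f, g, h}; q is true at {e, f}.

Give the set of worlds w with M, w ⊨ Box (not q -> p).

{d, e}

b: successors {b, f, g}; not q -> p there: b:F, f:T, g:T. ✗
c: successors {b, d, f, h}; not q -> p there: b:F, d:T, f:T, h:T. ✗
d: successors {d, e, h}; not q -> p there: d:T, e:T, h:T. ✓
e: successors {c, d, f, g, h}; not q -> p there: c:T, d:T, f:T, g:T, h:T. ✓
f: successors {b, c}; not q -> p there: b:F, c:T. ✗
g: successors {b, e, g}; not q -> p there: b:F, e:T, g:T. ✗
h: successors {b, c, d, f, g, h}; not q -> p there: b:F, c:T, d:T, f:T, g:T, h:T. ✗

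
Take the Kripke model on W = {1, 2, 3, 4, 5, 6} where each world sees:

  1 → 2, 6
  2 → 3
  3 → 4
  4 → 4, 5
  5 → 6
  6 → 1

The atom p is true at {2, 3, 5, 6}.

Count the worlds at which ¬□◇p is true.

3

1: □◇p is F. ✓
2: □◇p is F. ✓
3: □◇p is T. ✗
4: □◇p is T. ✗
5: □◇p is F. ✓
6: □◇p is T. ✗
Satisfying worlds: {1, 2, 5}.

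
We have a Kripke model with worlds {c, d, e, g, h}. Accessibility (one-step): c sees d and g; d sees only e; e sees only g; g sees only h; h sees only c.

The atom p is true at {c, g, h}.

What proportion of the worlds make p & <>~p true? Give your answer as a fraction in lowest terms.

1/5

c: p is T, <>~p is T. ✓
d: p is F, <>~p is T. ✗
e: p is F, <>~p is F. ✗
g: p is T, <>~p is F. ✗
h: p is T, <>~p is F. ✗
That's 1 of 5 worlds, so 1/5.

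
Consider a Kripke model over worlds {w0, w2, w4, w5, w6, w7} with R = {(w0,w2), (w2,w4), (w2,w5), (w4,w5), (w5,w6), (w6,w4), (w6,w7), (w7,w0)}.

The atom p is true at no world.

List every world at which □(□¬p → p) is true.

w0: successors {w2}; □¬p → p there: w2:F. ✗
w2: successors {w4, w5}; □¬p → p there: w4:F, w5:F. ✗
w4: successors {w5}; □¬p → p there: w5:F. ✗
w5: successors {w6}; □¬p → p there: w6:F. ✗
w6: successors {w4, w7}; □¬p → p there: w4:F, w7:F. ✗
w7: successors {w0}; □¬p → p there: w0:F. ✗

∅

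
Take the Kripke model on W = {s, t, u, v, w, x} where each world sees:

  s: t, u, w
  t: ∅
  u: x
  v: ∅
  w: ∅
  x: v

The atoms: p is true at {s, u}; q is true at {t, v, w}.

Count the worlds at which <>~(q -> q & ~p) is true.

0

s: successors {t, u, w}; ~(q -> q & ~p) there: t:F, u:F, w:F. ✗
t: no successors, so <>~(q -> q & ~p) fails. ✗
u: successors {x}; ~(q -> q & ~p) there: x:F. ✗
v: no successors, so <>~(q -> q & ~p) fails. ✗
w: no successors, so <>~(q -> q & ~p) fails. ✗
x: successors {v}; ~(q -> q & ~p) there: v:F. ✗
Satisfying worlds: ∅.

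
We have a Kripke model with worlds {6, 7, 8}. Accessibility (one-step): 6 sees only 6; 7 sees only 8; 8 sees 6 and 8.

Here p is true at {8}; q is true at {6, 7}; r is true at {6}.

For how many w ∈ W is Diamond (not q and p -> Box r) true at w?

2

6: successors {6}; not q and p -> Box r there: 6:T. ✓
7: successors {8}; not q and p -> Box r there: 8:F. ✗
8: successors {6, 8}; not q and p -> Box r there: 6:T, 8:F. ✓
Satisfying worlds: {6, 8}.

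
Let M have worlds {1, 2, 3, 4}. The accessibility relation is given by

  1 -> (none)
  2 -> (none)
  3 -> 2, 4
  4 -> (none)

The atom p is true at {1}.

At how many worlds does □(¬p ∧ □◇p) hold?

4

1: no successors, so □(¬p ∧ □◇p) holds vacuously. ✓
2: no successors, so □(¬p ∧ □◇p) holds vacuously. ✓
3: successors {2, 4}; ¬p ∧ □◇p there: 2:T, 4:T. ✓
4: no successors, so □(¬p ∧ □◇p) holds vacuously. ✓
Satisfying worlds: {1, 2, 3, 4}.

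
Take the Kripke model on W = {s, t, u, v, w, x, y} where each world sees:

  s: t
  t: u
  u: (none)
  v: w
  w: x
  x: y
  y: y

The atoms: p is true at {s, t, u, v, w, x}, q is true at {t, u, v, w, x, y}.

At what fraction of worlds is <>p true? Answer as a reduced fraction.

4/7

s: successors {t}; p there: t:T. ✓
t: successors {u}; p there: u:T. ✓
u: no successors, so <>p fails. ✗
v: successors {w}; p there: w:T. ✓
w: successors {x}; p there: x:T. ✓
x: successors {y}; p there: y:F. ✗
y: successors {y}; p there: y:F. ✗
That's 4 of 7 worlds, so 4/7.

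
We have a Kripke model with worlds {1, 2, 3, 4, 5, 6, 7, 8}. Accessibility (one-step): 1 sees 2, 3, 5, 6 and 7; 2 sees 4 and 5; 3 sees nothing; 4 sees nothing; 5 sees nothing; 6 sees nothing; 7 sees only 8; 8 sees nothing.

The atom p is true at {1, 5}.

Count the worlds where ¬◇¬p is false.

1: ◇¬p is T. ✗
2: ◇¬p is T. ✗
3: ◇¬p is F. ✓
4: ◇¬p is F. ✓
5: ◇¬p is F. ✓
6: ◇¬p is F. ✓
7: ◇¬p is T. ✗
8: ◇¬p is F. ✓
Satisfying worlds: {3, 4, 5, 6, 8}.
So ¬◇¬p fails at the other 3 worlds.

3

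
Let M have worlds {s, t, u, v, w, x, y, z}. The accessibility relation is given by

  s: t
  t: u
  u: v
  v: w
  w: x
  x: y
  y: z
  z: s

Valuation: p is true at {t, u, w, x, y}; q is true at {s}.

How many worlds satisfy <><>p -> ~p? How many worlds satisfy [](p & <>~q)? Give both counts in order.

For <><>p -> ~p:
s: <><>p is T, ~p is T. ✓
t: <><>p is F, ~p is F. ✓
u: <><>p is T, ~p is F. ✗
v: <><>p is T, ~p is T. ✓
w: <><>p is T, ~p is F. ✗
x: <><>p is F, ~p is F. ✓
y: <><>p is F, ~p is F. ✓
z: <><>p is T, ~p is T. ✓
— 6 worlds.
For [](p & <>~q):
s: successors {t}; p & <>~q there: t:T. ✓
t: successors {u}; p & <>~q there: u:T. ✓
u: successors {v}; p & <>~q there: v:F. ✗
v: successors {w}; p & <>~q there: w:T. ✓
w: successors {x}; p & <>~q there: x:T. ✓
x: successors {y}; p & <>~q there: y:T. ✓
y: successors {z}; p & <>~q there: z:F. ✗
z: successors {s}; p & <>~q there: s:F. ✗
— 5 worlds.

6 and 5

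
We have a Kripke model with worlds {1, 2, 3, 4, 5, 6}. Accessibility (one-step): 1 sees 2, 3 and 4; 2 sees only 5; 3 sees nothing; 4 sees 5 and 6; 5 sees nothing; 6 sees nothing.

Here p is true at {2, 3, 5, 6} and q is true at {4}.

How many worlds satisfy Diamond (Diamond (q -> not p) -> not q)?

1: successors {2, 3, 4}; Diamond (q -> not p) -> not q there: 2:T, 3:T, 4:F. ✓
2: successors {5}; Diamond (q -> not p) -> not q there: 5:T. ✓
3: no successors, so Diamond (Diamond (q -> not p) -> not q) fails. ✗
4: successors {5, 6}; Diamond (q -> not p) -> not q there: 5:T, 6:T. ✓
5: no successors, so Diamond (Diamond (q -> not p) -> not q) fails. ✗
6: no successors, so Diamond (Diamond (q -> not p) -> not q) fails. ✗
Satisfying worlds: {1, 2, 4}.

3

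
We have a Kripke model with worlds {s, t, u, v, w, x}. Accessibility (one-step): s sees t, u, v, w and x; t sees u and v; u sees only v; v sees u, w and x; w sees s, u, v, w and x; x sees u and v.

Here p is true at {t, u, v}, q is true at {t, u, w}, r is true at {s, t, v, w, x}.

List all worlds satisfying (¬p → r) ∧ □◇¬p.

{u}

s: ¬p → r is T, □◇¬p is F. ✗
t: ¬p → r is T, □◇¬p is F. ✗
u: ¬p → r is T, □◇¬p is T. ✓
v: ¬p → r is T, □◇¬p is F. ✗
w: ¬p → r is T, □◇¬p is F. ✗
x: ¬p → r is T, □◇¬p is F. ✗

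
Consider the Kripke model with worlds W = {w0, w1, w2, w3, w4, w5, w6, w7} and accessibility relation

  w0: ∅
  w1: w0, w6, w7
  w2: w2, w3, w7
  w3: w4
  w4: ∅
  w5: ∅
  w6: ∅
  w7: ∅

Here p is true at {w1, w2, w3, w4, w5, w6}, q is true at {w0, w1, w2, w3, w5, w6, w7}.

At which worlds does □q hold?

w0: no successors, so □q holds vacuously. ✓
w1: successors {w0, w6, w7}; q there: w0:T, w6:T, w7:T. ✓
w2: successors {w2, w3, w7}; q there: w2:T, w3:T, w7:T. ✓
w3: successors {w4}; q there: w4:F. ✗
w4: no successors, so □q holds vacuously. ✓
w5: no successors, so □q holds vacuously. ✓
w6: no successors, so □q holds vacuously. ✓
w7: no successors, so □q holds vacuously. ✓

{w0, w1, w2, w4, w5, w6, w7}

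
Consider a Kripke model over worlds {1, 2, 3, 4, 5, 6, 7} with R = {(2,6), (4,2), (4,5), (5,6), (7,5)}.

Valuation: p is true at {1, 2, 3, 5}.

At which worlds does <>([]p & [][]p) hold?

{2, 5}

1: no successors, so <>([]p & [][]p) fails. ✗
2: successors {6}; []p & [][]p there: 6:T. ✓
3: no successors, so <>([]p & [][]p) fails. ✗
4: successors {2, 5}; []p & [][]p there: 2:F, 5:F. ✗
5: successors {6}; []p & [][]p there: 6:T. ✓
6: no successors, so <>([]p & [][]p) fails. ✗
7: successors {5}; []p & [][]p there: 5:F. ✗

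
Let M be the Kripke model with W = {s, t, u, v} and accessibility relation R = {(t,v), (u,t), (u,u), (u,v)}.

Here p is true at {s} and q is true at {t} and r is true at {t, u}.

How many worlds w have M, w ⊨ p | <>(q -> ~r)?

s: p is T, <>(q -> ~r) is F. ✓
t: p is F, <>(q -> ~r) is T. ✓
u: p is F, <>(q -> ~r) is T. ✓
v: p is F, <>(q -> ~r) is F. ✗
Satisfying worlds: {s, t, u}.

3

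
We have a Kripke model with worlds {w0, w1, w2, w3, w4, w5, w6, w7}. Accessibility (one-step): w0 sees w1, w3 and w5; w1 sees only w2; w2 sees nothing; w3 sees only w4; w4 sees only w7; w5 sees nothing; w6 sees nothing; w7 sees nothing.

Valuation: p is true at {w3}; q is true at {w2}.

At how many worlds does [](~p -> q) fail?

3

w0: successors {w1, w3, w5}; ~p -> q there: w1:F, w3:T, w5:F. ✗
w1: successors {w2}; ~p -> q there: w2:T. ✓
w2: no successors, so [](~p -> q) holds vacuously. ✓
w3: successors {w4}; ~p -> q there: w4:F. ✗
w4: successors {w7}; ~p -> q there: w7:F. ✗
w5: no successors, so [](~p -> q) holds vacuously. ✓
w6: no successors, so [](~p -> q) holds vacuously. ✓
w7: no successors, so [](~p -> q) holds vacuously. ✓
Satisfying worlds: {w1, w2, w5, w6, w7}.
So [](~p -> q) fails at the other 3 worlds.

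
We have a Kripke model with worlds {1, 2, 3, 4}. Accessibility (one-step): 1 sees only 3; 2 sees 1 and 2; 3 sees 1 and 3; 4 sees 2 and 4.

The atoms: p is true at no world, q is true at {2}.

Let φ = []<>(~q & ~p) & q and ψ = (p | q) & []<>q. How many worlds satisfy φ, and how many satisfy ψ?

1 and 0

For []<>(~q & ~p) & q:
1: []<>(~q & ~p) is T, q is F. ✗
2: []<>(~q & ~p) is T, q is T. ✓
3: []<>(~q & ~p) is T, q is F. ✗
4: []<>(~q & ~p) is T, q is F. ✗
— 1 world.
For (p | q) & []<>q:
1: p | q is F, []<>q is F. ✗
2: p | q is T, []<>q is F. ✗
3: p | q is F, []<>q is F. ✗
4: p | q is F, []<>q is T. ✗
— 0 worlds.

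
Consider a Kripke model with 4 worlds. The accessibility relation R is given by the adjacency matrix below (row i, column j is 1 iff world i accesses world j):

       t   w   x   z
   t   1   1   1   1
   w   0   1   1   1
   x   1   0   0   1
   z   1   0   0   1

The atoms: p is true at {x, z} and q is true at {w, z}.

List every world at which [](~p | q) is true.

t: successors {t, w, x, z}; ~p | q there: t:T, w:T, x:F, z:T. ✗
w: successors {w, x, z}; ~p | q there: w:T, x:F, z:T. ✗
x: successors {t, z}; ~p | q there: t:T, z:T. ✓
z: successors {t, z}; ~p | q there: t:T, z:T. ✓

{x, z}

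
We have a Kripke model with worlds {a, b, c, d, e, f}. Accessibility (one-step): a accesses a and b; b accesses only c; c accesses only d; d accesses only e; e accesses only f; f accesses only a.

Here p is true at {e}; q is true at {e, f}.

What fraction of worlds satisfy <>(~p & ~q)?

a: successors {a, b}; ~p & ~q there: a:T, b:T. ✓
b: successors {c}; ~p & ~q there: c:T. ✓
c: successors {d}; ~p & ~q there: d:T. ✓
d: successors {e}; ~p & ~q there: e:F. ✗
e: successors {f}; ~p & ~q there: f:F. ✗
f: successors {a}; ~p & ~q there: a:T. ✓
That's 4 of 6 worlds, so 4/6 = 2/3.

2/3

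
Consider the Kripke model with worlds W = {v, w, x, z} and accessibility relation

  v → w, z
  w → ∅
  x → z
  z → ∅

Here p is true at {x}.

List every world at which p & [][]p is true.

{x}

v: p is F, [][]p is T. ✗
w: p is F, [][]p is T. ✗
x: p is T, [][]p is T. ✓
z: p is F, [][]p is T. ✗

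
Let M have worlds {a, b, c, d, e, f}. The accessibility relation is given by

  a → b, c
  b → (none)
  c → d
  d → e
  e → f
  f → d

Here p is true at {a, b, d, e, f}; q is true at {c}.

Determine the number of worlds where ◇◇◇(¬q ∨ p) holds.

a: successors {b, c}; ◇◇(¬q ∨ p) there: b:F, c:T. ✓
b: no successors, so ◇◇◇(¬q ∨ p) fails. ✗
c: successors {d}; ◇◇(¬q ∨ p) there: d:T. ✓
d: successors {e}; ◇◇(¬q ∨ p) there: e:T. ✓
e: successors {f}; ◇◇(¬q ∨ p) there: f:T. ✓
f: successors {d}; ◇◇(¬q ∨ p) there: d:T. ✓
Satisfying worlds: {a, c, d, e, f}.

5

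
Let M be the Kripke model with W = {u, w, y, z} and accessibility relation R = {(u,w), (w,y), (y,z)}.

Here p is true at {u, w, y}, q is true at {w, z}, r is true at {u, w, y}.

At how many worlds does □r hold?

3

u: successors {w}; r there: w:T. ✓
w: successors {y}; r there: y:T. ✓
y: successors {z}; r there: z:F. ✗
z: no successors, so □r holds vacuously. ✓
Satisfying worlds: {u, w, z}.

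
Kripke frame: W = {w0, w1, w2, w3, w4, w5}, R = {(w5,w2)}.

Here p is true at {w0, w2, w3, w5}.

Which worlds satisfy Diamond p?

{w5}

w0: no successors, so Diamond p fails. ✗
w1: no successors, so Diamond p fails. ✗
w2: no successors, so Diamond p fails. ✗
w3: no successors, so Diamond p fails. ✗
w4: no successors, so Diamond p fails. ✗
w5: successors {w2}; p there: w2:T. ✓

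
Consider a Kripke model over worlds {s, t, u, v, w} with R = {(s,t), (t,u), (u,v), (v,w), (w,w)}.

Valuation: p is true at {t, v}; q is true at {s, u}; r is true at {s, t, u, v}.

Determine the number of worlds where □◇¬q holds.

s: successors {t}; ◇¬q there: t:F. ✗
t: successors {u}; ◇¬q there: u:T. ✓
u: successors {v}; ◇¬q there: v:T. ✓
v: successors {w}; ◇¬q there: w:T. ✓
w: successors {w}; ◇¬q there: w:T. ✓
Satisfying worlds: {t, u, v, w}.

4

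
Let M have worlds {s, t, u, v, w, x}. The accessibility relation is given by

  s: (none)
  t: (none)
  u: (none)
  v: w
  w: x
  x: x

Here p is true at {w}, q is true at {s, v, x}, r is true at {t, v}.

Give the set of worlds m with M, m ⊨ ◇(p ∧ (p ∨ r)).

s: no successors, so ◇(p ∧ (p ∨ r)) fails. ✗
t: no successors, so ◇(p ∧ (p ∨ r)) fails. ✗
u: no successors, so ◇(p ∧ (p ∨ r)) fails. ✗
v: successors {w}; p ∧ (p ∨ r) there: w:T. ✓
w: successors {x}; p ∧ (p ∨ r) there: x:F. ✗
x: successors {x}; p ∧ (p ∨ r) there: x:F. ✗

{v}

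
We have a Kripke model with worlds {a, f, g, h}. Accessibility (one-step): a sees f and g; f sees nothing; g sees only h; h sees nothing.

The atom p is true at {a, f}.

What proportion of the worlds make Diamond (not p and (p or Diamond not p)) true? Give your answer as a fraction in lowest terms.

a: successors {f, g}; not p and (p or Diamond not p) there: f:F, g:T. ✓
f: no successors, so Diamond (not p and (p or Diamond not p)) fails. ✗
g: successors {h}; not p and (p or Diamond not p) there: h:F. ✗
h: no successors, so Diamond (not p and (p or Diamond not p)) fails. ✗
That's 1 of 4 worlds, so 1/4.

1/4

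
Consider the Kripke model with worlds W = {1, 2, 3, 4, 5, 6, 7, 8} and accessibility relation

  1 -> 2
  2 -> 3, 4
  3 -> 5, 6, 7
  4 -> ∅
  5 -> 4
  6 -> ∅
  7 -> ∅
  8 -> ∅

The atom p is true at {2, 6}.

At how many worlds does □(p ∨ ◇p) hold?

5

1: successors {2}; p ∨ ◇p there: 2:T. ✓
2: successors {3, 4}; p ∨ ◇p there: 3:T, 4:F. ✗
3: successors {5, 6, 7}; p ∨ ◇p there: 5:F, 6:T, 7:F. ✗
4: no successors, so □(p ∨ ◇p) holds vacuously. ✓
5: successors {4}; p ∨ ◇p there: 4:F. ✗
6: no successors, so □(p ∨ ◇p) holds vacuously. ✓
7: no successors, so □(p ∨ ◇p) holds vacuously. ✓
8: no successors, so □(p ∨ ◇p) holds vacuously. ✓
Satisfying worlds: {1, 4, 6, 7, 8}.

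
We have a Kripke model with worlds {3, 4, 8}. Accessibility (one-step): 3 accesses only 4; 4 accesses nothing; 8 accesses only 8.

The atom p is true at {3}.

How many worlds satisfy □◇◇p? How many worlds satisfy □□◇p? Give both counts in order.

For □◇◇p:
3: successors {4}; ◇◇p there: 4:F. ✗
4: no successors, so □◇◇p holds vacuously. ✓
8: successors {8}; ◇◇p there: 8:F. ✗
— 1 world.
For □□◇p:
3: successors {4}; □◇p there: 4:T. ✓
4: no successors, so □□◇p holds vacuously. ✓
8: successors {8}; □◇p there: 8:F. ✗
— 2 worlds.

1 and 2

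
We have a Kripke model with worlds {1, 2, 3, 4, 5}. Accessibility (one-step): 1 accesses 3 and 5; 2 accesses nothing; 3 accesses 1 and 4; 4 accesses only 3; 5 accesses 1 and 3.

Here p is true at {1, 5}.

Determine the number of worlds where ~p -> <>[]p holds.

2

1: ~p is F, <>[]p is F. ✓
2: ~p is T, <>[]p is F. ✗
3: ~p is T, <>[]p is F. ✗
4: ~p is T, <>[]p is F. ✗
5: ~p is F, <>[]p is F. ✓
Satisfying worlds: {1, 5}.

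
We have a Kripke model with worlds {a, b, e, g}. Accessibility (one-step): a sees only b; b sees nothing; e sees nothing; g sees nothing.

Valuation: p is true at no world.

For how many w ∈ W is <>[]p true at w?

a: successors {b}; []p there: b:T. ✓
b: no successors, so <>[]p fails. ✗
e: no successors, so <>[]p fails. ✗
g: no successors, so <>[]p fails. ✗
Satisfying worlds: {a}.

1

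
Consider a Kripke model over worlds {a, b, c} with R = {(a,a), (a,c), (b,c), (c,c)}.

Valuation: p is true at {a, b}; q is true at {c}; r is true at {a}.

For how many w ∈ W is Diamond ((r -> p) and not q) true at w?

a: successors {a, c}; (r -> p) and not q there: a:T, c:F. ✓
b: successors {c}; (r -> p) and not q there: c:F. ✗
c: successors {c}; (r -> p) and not q there: c:F. ✗
Satisfying worlds: {a}.

1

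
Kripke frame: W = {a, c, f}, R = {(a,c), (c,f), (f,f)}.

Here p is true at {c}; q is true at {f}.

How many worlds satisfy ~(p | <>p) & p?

a: ~(p | <>p) is F, p is F. ✗
c: ~(p | <>p) is F, p is T. ✗
f: ~(p | <>p) is T, p is F. ✗
Satisfying worlds: ∅.

0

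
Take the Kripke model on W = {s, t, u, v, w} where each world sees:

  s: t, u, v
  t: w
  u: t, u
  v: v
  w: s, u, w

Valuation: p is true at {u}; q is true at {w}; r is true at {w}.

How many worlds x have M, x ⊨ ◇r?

s: successors {t, u, v}; r there: t:F, u:F, v:F. ✗
t: successors {w}; r there: w:T. ✓
u: successors {t, u}; r there: t:F, u:F. ✗
v: successors {v}; r there: v:F. ✗
w: successors {s, u, w}; r there: s:F, u:F, w:T. ✓
Satisfying worlds: {t, w}.

2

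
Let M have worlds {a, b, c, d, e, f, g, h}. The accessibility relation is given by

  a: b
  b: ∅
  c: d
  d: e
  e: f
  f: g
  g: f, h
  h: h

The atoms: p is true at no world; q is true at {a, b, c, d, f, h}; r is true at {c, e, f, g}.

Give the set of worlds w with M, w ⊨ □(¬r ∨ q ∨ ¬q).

a: successors {b}; ¬r ∨ q ∨ ¬q there: b:T. ✓
b: no successors, so □(¬r ∨ q ∨ ¬q) holds vacuously. ✓
c: successors {d}; ¬r ∨ q ∨ ¬q there: d:T. ✓
d: successors {e}; ¬r ∨ q ∨ ¬q there: e:T. ✓
e: successors {f}; ¬r ∨ q ∨ ¬q there: f:T. ✓
f: successors {g}; ¬r ∨ q ∨ ¬q there: g:T. ✓
g: successors {f, h}; ¬r ∨ q ∨ ¬q there: f:T, h:T. ✓
h: successors {h}; ¬r ∨ q ∨ ¬q there: h:T. ✓

{a, b, c, d, e, f, g, h}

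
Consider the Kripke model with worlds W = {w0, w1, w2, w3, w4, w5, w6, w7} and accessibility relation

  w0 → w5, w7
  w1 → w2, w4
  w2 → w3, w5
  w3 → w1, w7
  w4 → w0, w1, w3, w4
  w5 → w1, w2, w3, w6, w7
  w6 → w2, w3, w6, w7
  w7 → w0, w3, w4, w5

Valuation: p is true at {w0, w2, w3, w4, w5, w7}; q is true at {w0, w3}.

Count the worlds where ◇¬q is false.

0

w0: successors {w5, w7}; ¬q there: w5:T, w7:T. ✓
w1: successors {w2, w4}; ¬q there: w2:T, w4:T. ✓
w2: successors {w3, w5}; ¬q there: w3:F, w5:T. ✓
w3: successors {w1, w7}; ¬q there: w1:T, w7:T. ✓
w4: successors {w0, w1, w3, w4}; ¬q there: w0:F, w1:T, w3:F, w4:T. ✓
w5: successors {w1, w2, w3, w6, w7}; ¬q there: w1:T, w2:T, w3:F, w6:T, w7:T. ✓
w6: successors {w2, w3, w6, w7}; ¬q there: w2:T, w3:F, w6:T, w7:T. ✓
w7: successors {w0, w3, w4, w5}; ¬q there: w0:F, w3:F, w4:T, w5:T. ✓
Satisfying worlds: {w0, w1, w2, w3, w4, w5, w6, w7}.
So ◇¬q fails at the other 0 worlds.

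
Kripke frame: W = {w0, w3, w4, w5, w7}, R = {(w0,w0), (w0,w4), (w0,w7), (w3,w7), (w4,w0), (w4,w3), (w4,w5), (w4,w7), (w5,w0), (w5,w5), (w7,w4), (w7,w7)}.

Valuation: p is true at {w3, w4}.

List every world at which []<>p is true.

w0: successors {w0, w4, w7}; <>p there: w0:T, w4:T, w7:T. ✓
w3: successors {w7}; <>p there: w7:T. ✓
w4: successors {w0, w3, w5, w7}; <>p there: w0:T, w3:F, w5:F, w7:T. ✗
w5: successors {w0, w5}; <>p there: w0:T, w5:F. ✗
w7: successors {w4, w7}; <>p there: w4:T, w7:T. ✓

{w0, w3, w7}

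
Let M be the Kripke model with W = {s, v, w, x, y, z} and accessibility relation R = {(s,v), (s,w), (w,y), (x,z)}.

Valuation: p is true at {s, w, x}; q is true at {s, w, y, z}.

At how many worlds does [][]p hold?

s: successors {v, w}; []p there: v:T, w:F. ✗
v: no successors, so [][]p holds vacuously. ✓
w: successors {y}; []p there: y:T. ✓
x: successors {z}; []p there: z:T. ✓
y: no successors, so [][]p holds vacuously. ✓
z: no successors, so [][]p holds vacuously. ✓
Satisfying worlds: {v, w, x, y, z}.

5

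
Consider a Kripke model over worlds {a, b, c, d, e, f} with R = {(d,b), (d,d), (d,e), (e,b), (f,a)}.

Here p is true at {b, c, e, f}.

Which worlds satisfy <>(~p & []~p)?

a: no successors, so <>(~p & []~p) fails. ✗
b: no successors, so <>(~p & []~p) fails. ✗
c: no successors, so <>(~p & []~p) fails. ✗
d: successors {b, d, e}; ~p & []~p there: b:F, d:F, e:F. ✗
e: successors {b}; ~p & []~p there: b:F. ✗
f: successors {a}; ~p & []~p there: a:T. ✓

{f}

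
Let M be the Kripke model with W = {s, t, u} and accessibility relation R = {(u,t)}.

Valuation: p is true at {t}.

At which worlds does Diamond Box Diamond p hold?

s: no successors, so Diamond Box Diamond p fails. ✗
t: no successors, so Diamond Box Diamond p fails. ✗
u: successors {t}; Box Diamond p there: t:T. ✓

{u}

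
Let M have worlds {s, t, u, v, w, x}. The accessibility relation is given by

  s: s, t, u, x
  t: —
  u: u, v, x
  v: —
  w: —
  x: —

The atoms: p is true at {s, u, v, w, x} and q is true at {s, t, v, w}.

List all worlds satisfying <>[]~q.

{s, u}

s: successors {s, t, u, x}; []~q there: s:F, t:T, u:F, x:T. ✓
t: no successors, so <>[]~q fails. ✗
u: successors {u, v, x}; []~q there: u:F, v:T, x:T. ✓
v: no successors, so <>[]~q fails. ✗
w: no successors, so <>[]~q fails. ✗
x: no successors, so <>[]~q fails. ✗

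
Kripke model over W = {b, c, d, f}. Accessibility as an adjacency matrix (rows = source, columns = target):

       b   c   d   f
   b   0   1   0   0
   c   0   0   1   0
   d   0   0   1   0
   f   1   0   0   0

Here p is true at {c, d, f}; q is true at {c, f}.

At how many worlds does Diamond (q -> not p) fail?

b: successors {c}; q -> not p there: c:F. ✗
c: successors {d}; q -> not p there: d:T. ✓
d: successors {d}; q -> not p there: d:T. ✓
f: successors {b}; q -> not p there: b:T. ✓
Satisfying worlds: {c, d, f}.
So Diamond (q -> not p) fails at the other 1 world.

1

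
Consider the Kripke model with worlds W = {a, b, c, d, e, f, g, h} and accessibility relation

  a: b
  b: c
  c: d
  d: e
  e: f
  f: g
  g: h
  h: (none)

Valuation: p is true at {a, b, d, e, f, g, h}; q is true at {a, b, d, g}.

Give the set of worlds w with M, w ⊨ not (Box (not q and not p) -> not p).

{b, h}

a: Box (not q and not p) -> not p is T. ✗
b: Box (not q and not p) -> not p is F. ✓
c: Box (not q and not p) -> not p is T. ✗
d: Box (not q and not p) -> not p is T. ✗
e: Box (not q and not p) -> not p is T. ✗
f: Box (not q and not p) -> not p is T. ✗
g: Box (not q and not p) -> not p is T. ✗
h: Box (not q and not p) -> not p is F. ✓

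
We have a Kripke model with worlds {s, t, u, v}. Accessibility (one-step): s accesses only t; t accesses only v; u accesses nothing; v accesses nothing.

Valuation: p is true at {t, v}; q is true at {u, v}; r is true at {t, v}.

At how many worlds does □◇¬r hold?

2

s: successors {t}; ◇¬r there: t:F. ✗
t: successors {v}; ◇¬r there: v:F. ✗
u: no successors, so □◇¬r holds vacuously. ✓
v: no successors, so □◇¬r holds vacuously. ✓
Satisfying worlds: {u, v}.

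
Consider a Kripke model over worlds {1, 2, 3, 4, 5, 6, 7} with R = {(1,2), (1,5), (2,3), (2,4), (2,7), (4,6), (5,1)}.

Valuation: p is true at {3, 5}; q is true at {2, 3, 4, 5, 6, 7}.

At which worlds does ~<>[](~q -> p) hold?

{3, 6, 7}

1: <>[](~q -> p) is T. ✗
2: <>[](~q -> p) is T. ✗
3: <>[](~q -> p) is F. ✓
4: <>[](~q -> p) is T. ✗
5: <>[](~q -> p) is T. ✗
6: <>[](~q -> p) is F. ✓
7: <>[](~q -> p) is F. ✓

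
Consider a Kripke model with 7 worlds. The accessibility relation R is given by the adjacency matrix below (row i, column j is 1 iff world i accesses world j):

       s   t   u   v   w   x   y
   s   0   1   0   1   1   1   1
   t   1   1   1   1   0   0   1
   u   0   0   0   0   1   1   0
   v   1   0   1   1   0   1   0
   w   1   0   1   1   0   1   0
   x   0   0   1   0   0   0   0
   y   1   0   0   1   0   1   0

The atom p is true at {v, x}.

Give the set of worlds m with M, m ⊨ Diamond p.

{s, t, u, v, w, y}

s: successors {t, v, w, x, y}; p there: t:F, v:T, w:F, x:T, y:F. ✓
t: successors {s, t, u, v, y}; p there: s:F, t:F, u:F, v:T, y:F. ✓
u: successors {w, x}; p there: w:F, x:T. ✓
v: successors {s, u, v, x}; p there: s:F, u:F, v:T, x:T. ✓
w: successors {s, u, v, x}; p there: s:F, u:F, v:T, x:T. ✓
x: successors {u}; p there: u:F. ✗
y: successors {s, v, x}; p there: s:F, v:T, x:T. ✓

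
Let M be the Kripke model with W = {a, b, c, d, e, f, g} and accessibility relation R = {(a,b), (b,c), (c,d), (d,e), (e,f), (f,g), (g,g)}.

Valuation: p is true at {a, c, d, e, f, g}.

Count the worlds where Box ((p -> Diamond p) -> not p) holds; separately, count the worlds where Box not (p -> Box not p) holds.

1 and 6

For Box ((p -> Diamond p) -> not p):
a: successors {b}; (p -> Diamond p) -> not p there: b:T. ✓
b: successors {c}; (p -> Diamond p) -> not p there: c:F. ✗
c: successors {d}; (p -> Diamond p) -> not p there: d:F. ✗
d: successors {e}; (p -> Diamond p) -> not p there: e:F. ✗
e: successors {f}; (p -> Diamond p) -> not p there: f:F. ✗
f: successors {g}; (p -> Diamond p) -> not p there: g:F. ✗
g: successors {g}; (p -> Diamond p) -> not p there: g:F. ✗
— 1 world.
For Box not (p -> Box not p):
a: successors {b}; not (p -> Box not p) there: b:F. ✗
b: successors {c}; not (p -> Box not p) there: c:T. ✓
c: successors {d}; not (p -> Box not p) there: d:T. ✓
d: successors {e}; not (p -> Box not p) there: e:T. ✓
e: successors {f}; not (p -> Box not p) there: f:T. ✓
f: successors {g}; not (p -> Box not p) there: g:T. ✓
g: successors {g}; not (p -> Box not p) there: g:T. ✓
— 6 worlds.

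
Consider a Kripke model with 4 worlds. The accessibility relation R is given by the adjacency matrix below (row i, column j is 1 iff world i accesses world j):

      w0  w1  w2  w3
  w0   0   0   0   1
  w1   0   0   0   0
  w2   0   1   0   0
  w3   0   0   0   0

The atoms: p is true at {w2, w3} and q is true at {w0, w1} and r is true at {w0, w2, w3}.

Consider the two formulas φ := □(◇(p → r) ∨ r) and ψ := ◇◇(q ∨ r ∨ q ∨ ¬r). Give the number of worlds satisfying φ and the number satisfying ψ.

For □(◇(p → r) ∨ r):
w0: successors {w3}; ◇(p → r) ∨ r there: w3:T. ✓
w1: no successors, so □(◇(p → r) ∨ r) holds vacuously. ✓
w2: successors {w1}; ◇(p → r) ∨ r there: w1:F. ✗
w3: no successors, so □(◇(p → r) ∨ r) holds vacuously. ✓
— 3 worlds.
For ◇◇(q ∨ r ∨ q ∨ ¬r):
w0: successors {w3}; ◇(q ∨ r ∨ q ∨ ¬r) there: w3:F. ✗
w1: no successors, so ◇◇(q ∨ r ∨ q ∨ ¬r) fails. ✗
w2: successors {w1}; ◇(q ∨ r ∨ q ∨ ¬r) there: w1:F. ✗
w3: no successors, so ◇◇(q ∨ r ∨ q ∨ ¬r) fails. ✗
— 0 worlds.

3 and 0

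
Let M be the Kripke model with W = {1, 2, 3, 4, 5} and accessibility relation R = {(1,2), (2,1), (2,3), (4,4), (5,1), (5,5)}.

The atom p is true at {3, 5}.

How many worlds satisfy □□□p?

1

1: successors {2}; □□p there: 2:F. ✗
2: successors {1, 3}; □□p there: 1:F, 3:T. ✗
3: no successors, so □□□p holds vacuously. ✓
4: successors {4}; □□p there: 4:F. ✗
5: successors {1, 5}; □□p there: 1:F, 5:F. ✗
Satisfying worlds: {3}.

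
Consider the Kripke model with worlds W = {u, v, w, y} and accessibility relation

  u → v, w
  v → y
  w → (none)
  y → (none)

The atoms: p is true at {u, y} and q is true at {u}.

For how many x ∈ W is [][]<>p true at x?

3

u: successors {v, w}; []<>p there: v:F, w:T. ✗
v: successors {y}; []<>p there: y:T. ✓
w: no successors, so [][]<>p holds vacuously. ✓
y: no successors, so [][]<>p holds vacuously. ✓
Satisfying worlds: {v, w, y}.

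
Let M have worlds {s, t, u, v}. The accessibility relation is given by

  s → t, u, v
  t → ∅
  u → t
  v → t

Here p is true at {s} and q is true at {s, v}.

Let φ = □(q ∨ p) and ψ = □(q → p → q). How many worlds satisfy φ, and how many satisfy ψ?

1 and 4

For □(q ∨ p):
s: successors {t, u, v}; q ∨ p there: t:F, u:F, v:T. ✗
t: no successors, so □(q ∨ p) holds vacuously. ✓
u: successors {t}; q ∨ p there: t:F. ✗
v: successors {t}; q ∨ p there: t:F. ✗
— 1 world.
For □(q → p → q):
s: successors {t, u, v}; q → p → q there: t:T, u:T, v:T. ✓
t: no successors, so □(q → p → q) holds vacuously. ✓
u: successors {t}; q → p → q there: t:T. ✓
v: successors {t}; q → p → q there: t:T. ✓
— 4 worlds.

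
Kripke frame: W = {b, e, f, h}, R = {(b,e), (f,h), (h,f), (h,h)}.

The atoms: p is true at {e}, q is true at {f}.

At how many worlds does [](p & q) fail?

b: successors {e}; p & q there: e:F. ✗
e: no successors, so [](p & q) holds vacuously. ✓
f: successors {h}; p & q there: h:F. ✗
h: successors {f, h}; p & q there: f:F, h:F. ✗
Satisfying worlds: {e}.
So [](p & q) fails at the other 3 worlds.

3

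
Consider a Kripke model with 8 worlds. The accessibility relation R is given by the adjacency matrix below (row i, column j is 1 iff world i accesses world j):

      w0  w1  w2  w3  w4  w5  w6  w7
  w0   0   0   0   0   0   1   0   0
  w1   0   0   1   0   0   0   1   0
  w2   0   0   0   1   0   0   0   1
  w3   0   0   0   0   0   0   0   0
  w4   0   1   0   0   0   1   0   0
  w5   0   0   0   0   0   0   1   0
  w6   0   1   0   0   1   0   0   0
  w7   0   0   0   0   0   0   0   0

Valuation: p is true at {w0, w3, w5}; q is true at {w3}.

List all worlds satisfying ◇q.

{w2}

w0: successors {w5}; q there: w5:F. ✗
w1: successors {w2, w6}; q there: w2:F, w6:F. ✗
w2: successors {w3, w7}; q there: w3:T, w7:F. ✓
w3: no successors, so ◇q fails. ✗
w4: successors {w1, w5}; q there: w1:F, w5:F. ✗
w5: successors {w6}; q there: w6:F. ✗
w6: successors {w1, w4}; q there: w1:F, w4:F. ✗
w7: no successors, so ◇q fails. ✗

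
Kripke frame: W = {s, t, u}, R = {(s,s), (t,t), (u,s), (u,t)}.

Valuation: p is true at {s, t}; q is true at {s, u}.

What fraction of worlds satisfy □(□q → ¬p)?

1/3

s: successors {s}; □q → ¬p there: s:F. ✗
t: successors {t}; □q → ¬p there: t:T. ✓
u: successors {s, t}; □q → ¬p there: s:F, t:T. ✗
That's 1 of 3 worlds, so 1/3.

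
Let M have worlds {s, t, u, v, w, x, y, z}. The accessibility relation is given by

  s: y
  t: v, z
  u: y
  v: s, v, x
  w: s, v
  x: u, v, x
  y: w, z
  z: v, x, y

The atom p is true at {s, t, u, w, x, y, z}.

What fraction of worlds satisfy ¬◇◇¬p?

1/4

s: ◇◇¬p is F. ✓
t: ◇◇¬p is T. ✗
u: ◇◇¬p is F. ✓
v: ◇◇¬p is T. ✗
w: ◇◇¬p is T. ✗
x: ◇◇¬p is T. ✗
y: ◇◇¬p is T. ✗
z: ◇◇¬p is T. ✗
That's 2 of 8 worlds, so 2/8 = 1/4.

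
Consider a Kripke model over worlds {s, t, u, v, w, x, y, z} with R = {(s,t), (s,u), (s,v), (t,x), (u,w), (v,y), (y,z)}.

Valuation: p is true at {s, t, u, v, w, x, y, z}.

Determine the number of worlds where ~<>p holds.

3

s: <>p is T. ✗
t: <>p is T. ✗
u: <>p is T. ✗
v: <>p is T. ✗
w: <>p is F. ✓
x: <>p is F. ✓
y: <>p is T. ✗
z: <>p is F. ✓
Satisfying worlds: {w, x, z}.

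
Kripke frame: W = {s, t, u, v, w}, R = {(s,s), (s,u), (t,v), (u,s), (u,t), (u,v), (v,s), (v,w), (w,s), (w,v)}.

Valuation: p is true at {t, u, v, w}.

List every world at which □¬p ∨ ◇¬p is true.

s: □¬p is F, ◇¬p is T. ✓
t: □¬p is F, ◇¬p is F. ✗
u: □¬p is F, ◇¬p is T. ✓
v: □¬p is F, ◇¬p is T. ✓
w: □¬p is F, ◇¬p is T. ✓

{s, u, v, w}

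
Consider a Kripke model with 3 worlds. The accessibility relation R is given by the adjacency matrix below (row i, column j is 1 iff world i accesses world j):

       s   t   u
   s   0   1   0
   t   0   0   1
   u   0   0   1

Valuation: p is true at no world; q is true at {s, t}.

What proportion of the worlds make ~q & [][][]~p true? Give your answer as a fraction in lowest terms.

s: ~q is F, [][][]~p is T. ✗
t: ~q is F, [][][]~p is T. ✗
u: ~q is T, [][][]~p is T. ✓
That's 1 of 3 worlds, so 1/3.

1/3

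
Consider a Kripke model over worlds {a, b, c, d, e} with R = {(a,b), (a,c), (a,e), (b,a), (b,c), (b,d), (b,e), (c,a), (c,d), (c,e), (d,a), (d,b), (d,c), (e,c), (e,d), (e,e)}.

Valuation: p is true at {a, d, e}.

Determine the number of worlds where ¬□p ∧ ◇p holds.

a: ¬□p is T, ◇p is T. ✓
b: ¬□p is T, ◇p is T. ✓
c: ¬□p is F, ◇p is T. ✗
d: ¬□p is T, ◇p is T. ✓
e: ¬□p is T, ◇p is T. ✓
Satisfying worlds: {a, b, d, e}.

4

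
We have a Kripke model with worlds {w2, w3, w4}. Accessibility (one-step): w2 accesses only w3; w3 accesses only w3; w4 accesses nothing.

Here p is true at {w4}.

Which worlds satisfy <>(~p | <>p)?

{w2, w3}

w2: successors {w3}; ~p | <>p there: w3:T. ✓
w3: successors {w3}; ~p | <>p there: w3:T. ✓
w4: no successors, so <>(~p | <>p) fails. ✗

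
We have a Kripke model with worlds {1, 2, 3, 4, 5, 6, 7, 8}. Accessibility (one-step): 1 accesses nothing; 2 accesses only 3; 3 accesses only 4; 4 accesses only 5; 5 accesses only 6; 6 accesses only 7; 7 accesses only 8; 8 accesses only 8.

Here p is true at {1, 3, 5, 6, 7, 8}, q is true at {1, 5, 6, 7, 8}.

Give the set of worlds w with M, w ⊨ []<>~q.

{1, 2}

1: no successors, so []<>~q holds vacuously. ✓
2: successors {3}; <>~q there: 3:T. ✓
3: successors {4}; <>~q there: 4:F. ✗
4: successors {5}; <>~q there: 5:F. ✗
5: successors {6}; <>~q there: 6:F. ✗
6: successors {7}; <>~q there: 7:F. ✗
7: successors {8}; <>~q there: 8:F. ✗
8: successors {8}; <>~q there: 8:F. ✗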